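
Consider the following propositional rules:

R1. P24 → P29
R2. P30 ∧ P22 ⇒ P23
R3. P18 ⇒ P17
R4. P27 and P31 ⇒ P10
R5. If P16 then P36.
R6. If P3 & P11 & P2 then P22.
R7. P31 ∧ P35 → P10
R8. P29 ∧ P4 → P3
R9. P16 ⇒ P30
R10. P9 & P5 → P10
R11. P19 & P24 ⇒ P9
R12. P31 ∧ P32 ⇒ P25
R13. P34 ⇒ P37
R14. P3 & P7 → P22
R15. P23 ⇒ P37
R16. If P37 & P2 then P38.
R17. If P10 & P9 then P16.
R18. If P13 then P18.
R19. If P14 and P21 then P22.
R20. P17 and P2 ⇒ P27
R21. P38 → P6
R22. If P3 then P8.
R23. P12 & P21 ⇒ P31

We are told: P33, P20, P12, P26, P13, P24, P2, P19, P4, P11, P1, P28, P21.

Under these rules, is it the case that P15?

No

Forward chaining from the given facts derives: P29, P3, P9, P18, P8, P31, P17, P22, P27, P10, P16, P36, P30, P23, P37, P38, P6.
No rule has P15 as its conclusion, and it is not among the given facts.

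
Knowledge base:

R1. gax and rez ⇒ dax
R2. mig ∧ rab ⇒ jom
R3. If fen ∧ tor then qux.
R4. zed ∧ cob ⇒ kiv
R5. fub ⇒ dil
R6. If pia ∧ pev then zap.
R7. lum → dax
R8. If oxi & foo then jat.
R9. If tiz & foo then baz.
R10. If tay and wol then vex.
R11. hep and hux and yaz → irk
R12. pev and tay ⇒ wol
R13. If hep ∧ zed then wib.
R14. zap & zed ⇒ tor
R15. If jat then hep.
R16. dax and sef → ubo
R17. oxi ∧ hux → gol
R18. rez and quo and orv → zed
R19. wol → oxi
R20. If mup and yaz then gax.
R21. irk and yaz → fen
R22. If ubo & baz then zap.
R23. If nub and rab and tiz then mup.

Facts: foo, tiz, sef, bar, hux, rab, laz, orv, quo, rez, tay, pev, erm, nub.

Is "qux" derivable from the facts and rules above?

No

Forward chaining from the given facts derives: baz, wol, zed, oxi, mup, jat, vex, hep, gol, wib.
The only rule concluding qux is R3, which needs fen; that is never established.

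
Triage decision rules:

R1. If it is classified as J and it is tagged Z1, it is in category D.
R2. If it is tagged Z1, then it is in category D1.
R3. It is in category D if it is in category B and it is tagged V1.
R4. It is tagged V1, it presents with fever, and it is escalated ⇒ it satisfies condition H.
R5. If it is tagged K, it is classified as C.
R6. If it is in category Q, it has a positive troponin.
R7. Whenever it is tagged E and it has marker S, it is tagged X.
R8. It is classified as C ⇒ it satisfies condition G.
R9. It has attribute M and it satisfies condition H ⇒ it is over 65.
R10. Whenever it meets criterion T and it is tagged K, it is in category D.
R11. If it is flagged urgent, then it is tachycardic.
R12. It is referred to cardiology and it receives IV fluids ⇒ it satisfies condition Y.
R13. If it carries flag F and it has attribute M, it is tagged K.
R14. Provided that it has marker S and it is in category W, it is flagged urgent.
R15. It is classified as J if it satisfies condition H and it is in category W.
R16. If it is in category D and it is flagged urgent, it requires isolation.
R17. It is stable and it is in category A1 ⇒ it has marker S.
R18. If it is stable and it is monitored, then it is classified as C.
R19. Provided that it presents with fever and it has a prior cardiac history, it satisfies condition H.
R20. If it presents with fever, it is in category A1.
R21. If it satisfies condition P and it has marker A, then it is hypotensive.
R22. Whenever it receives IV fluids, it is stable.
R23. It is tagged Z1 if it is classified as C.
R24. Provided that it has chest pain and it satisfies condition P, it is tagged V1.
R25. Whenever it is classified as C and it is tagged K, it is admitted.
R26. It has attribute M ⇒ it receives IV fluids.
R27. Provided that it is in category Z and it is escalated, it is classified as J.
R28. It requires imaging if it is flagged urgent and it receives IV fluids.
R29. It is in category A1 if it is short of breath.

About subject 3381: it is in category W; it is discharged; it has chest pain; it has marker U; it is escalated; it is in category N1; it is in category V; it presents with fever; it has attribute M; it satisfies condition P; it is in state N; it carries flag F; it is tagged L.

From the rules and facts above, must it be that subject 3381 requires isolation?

By R13 (it carries flag F, it has attribute M): it is tagged K.
By R20 (it presents with fever): it is in category A1.
By R24 (it has chest pain, it satisfies condition P): it is tagged V1.
By R26 (it has attribute M): it receives IV fluids.
By R4 (it is tagged V1, it presents with fever, it is escalated): it satisfies condition H.
By R5 (it is tagged K): it is classified as C.
By R15 (it satisfies condition H, it is in category W): it is classified as J.
By R22 (it receives IV fluids): it is stable.
By R23 (it is classified as C): it is tagged Z1.
By R1 (it is classified as J, it is tagged Z1): it is in category D.
By R17 (it is stable, it is in category A1): it has marker S.
By R14 (it has marker S, it is in category W): it is flagged urgent.
By R16 (it is in category D, it is flagged urgent): it requires isolation.

Yes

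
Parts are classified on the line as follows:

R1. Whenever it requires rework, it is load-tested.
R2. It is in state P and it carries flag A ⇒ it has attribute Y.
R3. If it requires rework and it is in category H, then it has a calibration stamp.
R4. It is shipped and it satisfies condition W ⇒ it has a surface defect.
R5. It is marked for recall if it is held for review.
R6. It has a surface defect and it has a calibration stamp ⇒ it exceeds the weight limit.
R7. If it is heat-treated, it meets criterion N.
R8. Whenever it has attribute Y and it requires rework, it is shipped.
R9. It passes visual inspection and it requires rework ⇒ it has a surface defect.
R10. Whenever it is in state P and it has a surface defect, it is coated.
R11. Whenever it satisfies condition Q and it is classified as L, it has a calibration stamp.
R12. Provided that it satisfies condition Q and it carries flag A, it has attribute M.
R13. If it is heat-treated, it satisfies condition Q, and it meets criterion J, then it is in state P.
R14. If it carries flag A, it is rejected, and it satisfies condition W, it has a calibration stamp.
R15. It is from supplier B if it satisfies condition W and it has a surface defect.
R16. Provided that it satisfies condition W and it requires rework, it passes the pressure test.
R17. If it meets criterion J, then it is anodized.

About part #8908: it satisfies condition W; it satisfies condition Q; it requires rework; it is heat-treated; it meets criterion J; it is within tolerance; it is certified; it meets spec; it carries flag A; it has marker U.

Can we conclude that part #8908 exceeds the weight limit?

Forward chaining from the given facts derives: is load-tested, meets criterion N, has attribute M, is in state P, passes the pressure test, is anodized, has attribute Y, is shipped, has a surface defect, is coated, is from supplier B.
The only rule concluding "it exceeds the weight limit" is R6, which needs "it has a calibration stamp"; that is never established.

No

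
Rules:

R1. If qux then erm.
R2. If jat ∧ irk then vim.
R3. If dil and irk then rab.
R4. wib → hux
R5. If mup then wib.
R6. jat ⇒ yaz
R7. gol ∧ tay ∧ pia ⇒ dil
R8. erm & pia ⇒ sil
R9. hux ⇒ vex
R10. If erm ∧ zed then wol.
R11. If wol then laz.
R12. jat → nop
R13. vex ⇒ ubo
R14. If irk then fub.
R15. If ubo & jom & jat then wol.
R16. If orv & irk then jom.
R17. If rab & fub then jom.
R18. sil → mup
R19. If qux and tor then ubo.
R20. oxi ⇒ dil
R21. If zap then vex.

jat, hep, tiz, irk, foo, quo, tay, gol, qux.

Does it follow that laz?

No

Forward chaining from the given facts derives: erm, vim, yaz, nop, fub.
The only rule concluding laz is R11, which needs wol; that is never established.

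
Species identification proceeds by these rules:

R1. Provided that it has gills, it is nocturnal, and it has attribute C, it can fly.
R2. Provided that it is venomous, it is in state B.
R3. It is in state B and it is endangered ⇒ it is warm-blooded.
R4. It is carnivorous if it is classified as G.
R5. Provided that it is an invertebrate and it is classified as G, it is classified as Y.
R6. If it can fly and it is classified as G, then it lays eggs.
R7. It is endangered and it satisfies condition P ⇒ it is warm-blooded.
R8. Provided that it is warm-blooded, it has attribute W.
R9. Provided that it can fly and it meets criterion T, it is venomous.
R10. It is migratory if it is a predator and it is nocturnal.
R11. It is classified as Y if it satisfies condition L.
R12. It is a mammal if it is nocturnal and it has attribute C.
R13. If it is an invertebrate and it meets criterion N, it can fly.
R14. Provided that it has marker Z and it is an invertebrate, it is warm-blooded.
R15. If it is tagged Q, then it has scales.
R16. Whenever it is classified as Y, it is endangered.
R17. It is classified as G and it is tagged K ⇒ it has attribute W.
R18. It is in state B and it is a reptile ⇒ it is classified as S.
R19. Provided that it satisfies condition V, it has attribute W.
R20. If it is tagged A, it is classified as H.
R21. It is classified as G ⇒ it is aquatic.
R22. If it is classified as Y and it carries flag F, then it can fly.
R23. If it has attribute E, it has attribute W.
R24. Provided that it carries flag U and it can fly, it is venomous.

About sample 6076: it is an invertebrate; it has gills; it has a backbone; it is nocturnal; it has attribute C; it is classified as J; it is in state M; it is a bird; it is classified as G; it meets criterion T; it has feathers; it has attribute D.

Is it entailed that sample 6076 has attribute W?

By R1 (it has gills, it is nocturnal, it has attribute C): it can fly.
By R5 (it is an invertebrate, it is classified as G): it is classified as Y.
By R9 (it can fly, it meets criterion T): it is venomous.
By R16 (it is classified as Y): it is endangered.
By R2 (it is venomous): it is in state B.
By R3 (it is in state B, it is endangered): it is warm-blooded.
By R8 (it is warm-blooded): it has attribute W.

Yes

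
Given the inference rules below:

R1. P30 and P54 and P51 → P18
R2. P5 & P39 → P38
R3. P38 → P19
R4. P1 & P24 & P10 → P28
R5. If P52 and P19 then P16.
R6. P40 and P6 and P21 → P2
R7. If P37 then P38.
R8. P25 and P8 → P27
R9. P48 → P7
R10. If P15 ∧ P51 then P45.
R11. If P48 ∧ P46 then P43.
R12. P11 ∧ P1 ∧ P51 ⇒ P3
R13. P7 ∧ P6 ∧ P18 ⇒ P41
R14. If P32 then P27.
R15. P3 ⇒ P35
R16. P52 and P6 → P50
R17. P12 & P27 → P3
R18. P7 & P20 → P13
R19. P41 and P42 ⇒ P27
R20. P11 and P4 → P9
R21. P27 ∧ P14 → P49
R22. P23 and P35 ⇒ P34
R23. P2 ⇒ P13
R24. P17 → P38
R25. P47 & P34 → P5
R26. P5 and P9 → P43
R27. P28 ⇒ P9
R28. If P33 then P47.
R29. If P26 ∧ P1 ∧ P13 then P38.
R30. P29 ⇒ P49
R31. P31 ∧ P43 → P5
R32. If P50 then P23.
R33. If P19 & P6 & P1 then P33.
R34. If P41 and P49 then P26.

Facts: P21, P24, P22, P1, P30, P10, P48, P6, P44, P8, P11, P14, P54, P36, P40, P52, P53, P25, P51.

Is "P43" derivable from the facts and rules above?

Yes

P18  (by R1: P30, P54, P51)
P28  (by R4: P1, P24, P10)
P2  (by R6: P40, P6, P21)
P27  (by R8: P25, P8)
P7  (by R9: P48)
P3  (by R12: P11, P1, P51)
P41  (by R13: P7, P6, P18)
P35  (by R15: P3)
P50  (by R16: P52, P6)
P49  (by R21: P27, P14)
P13  (by R23: P2)
P9  (by R27: P28)
P23  (by R32: P50)
P26  (by R34: P41, P49)
P34  (by R22: P23, P35)
P38  (by R29: P26, P1, P13)
P19  (by R3: P38)
P33  (by R33: P19, P6, P1)
P47  (by R28: P33)
P5  (by R25: P47, P34)
P43  (by R26: P5, P9)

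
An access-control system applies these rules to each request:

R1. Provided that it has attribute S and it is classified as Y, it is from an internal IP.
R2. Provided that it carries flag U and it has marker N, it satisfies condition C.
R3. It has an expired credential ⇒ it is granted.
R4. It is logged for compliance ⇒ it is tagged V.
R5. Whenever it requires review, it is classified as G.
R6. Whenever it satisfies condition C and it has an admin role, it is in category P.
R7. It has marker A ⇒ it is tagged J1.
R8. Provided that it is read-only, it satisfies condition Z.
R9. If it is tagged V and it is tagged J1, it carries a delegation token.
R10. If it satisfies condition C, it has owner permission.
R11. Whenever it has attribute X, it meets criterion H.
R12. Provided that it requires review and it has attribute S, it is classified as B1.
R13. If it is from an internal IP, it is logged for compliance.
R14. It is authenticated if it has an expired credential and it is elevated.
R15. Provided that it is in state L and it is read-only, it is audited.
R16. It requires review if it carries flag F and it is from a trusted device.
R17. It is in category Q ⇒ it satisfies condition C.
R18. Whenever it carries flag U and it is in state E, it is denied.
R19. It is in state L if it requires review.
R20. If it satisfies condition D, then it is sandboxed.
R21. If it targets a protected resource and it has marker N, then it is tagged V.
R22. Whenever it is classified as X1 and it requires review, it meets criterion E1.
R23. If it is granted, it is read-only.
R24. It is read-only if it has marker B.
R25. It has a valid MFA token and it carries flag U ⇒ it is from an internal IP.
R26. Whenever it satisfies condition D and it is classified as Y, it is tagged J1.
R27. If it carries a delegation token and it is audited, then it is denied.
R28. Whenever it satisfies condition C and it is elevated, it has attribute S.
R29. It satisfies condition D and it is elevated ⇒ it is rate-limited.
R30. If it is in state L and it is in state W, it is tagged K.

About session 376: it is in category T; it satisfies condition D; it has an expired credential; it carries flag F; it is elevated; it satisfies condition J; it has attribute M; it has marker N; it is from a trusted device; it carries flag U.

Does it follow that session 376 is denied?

Forward chaining from the given facts derives: satisfies condition C, is granted, has owner permission, is authenticated, requires review, is in state L, is sandboxed, is read-only, has attribute S, is rate-limited, is classified as G, satisfies condition Z, is classified as B1, is audited.
Rules concluding "it is denied": R18 needs "it is in state E"; R27 needs "it carries a delegation token" — none of these are established.

No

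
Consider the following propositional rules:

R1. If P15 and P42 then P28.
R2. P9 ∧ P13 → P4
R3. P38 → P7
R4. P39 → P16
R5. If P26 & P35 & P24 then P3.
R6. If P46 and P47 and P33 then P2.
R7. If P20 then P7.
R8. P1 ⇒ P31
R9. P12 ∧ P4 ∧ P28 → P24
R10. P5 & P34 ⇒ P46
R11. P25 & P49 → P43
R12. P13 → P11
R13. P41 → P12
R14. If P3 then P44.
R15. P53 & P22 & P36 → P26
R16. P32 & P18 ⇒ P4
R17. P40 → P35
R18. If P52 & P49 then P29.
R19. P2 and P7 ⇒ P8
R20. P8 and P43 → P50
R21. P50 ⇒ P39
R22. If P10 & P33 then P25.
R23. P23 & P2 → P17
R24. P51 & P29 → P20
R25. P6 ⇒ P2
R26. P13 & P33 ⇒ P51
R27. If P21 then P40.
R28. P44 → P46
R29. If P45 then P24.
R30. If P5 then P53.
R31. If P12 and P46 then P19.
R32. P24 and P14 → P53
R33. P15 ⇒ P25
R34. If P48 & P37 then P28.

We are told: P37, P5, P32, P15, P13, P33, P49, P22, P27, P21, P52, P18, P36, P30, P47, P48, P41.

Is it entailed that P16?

Yes

P12  (by R13: P41)
P4  (by R16: P32, P18)
P29  (by R18: P52, P49)
P51  (by R26: P13, P33)
P40  (by R27: P21)
P53  (by R30: P5)
P25  (by R33: P15)
P28  (by R34: P48, P37)
P24  (by R9: P12, P4, P28)
P43  (by R11: P25, P49)
P26  (by R15: P53, P22, P36)
P35  (by R17: P40)
P20  (by R24: P51, P29)
P3  (by R5: P26, P35, P24)
P7  (by R7: P20)
P44  (by R14: P3)
P46  (by R28: P44)
P2  (by R6: P46, P47, P33)
P8  (by R19: P2, P7)
P50  (by R20: P8, P43)
P39  (by R21: P50)
P16  (by R4: P39)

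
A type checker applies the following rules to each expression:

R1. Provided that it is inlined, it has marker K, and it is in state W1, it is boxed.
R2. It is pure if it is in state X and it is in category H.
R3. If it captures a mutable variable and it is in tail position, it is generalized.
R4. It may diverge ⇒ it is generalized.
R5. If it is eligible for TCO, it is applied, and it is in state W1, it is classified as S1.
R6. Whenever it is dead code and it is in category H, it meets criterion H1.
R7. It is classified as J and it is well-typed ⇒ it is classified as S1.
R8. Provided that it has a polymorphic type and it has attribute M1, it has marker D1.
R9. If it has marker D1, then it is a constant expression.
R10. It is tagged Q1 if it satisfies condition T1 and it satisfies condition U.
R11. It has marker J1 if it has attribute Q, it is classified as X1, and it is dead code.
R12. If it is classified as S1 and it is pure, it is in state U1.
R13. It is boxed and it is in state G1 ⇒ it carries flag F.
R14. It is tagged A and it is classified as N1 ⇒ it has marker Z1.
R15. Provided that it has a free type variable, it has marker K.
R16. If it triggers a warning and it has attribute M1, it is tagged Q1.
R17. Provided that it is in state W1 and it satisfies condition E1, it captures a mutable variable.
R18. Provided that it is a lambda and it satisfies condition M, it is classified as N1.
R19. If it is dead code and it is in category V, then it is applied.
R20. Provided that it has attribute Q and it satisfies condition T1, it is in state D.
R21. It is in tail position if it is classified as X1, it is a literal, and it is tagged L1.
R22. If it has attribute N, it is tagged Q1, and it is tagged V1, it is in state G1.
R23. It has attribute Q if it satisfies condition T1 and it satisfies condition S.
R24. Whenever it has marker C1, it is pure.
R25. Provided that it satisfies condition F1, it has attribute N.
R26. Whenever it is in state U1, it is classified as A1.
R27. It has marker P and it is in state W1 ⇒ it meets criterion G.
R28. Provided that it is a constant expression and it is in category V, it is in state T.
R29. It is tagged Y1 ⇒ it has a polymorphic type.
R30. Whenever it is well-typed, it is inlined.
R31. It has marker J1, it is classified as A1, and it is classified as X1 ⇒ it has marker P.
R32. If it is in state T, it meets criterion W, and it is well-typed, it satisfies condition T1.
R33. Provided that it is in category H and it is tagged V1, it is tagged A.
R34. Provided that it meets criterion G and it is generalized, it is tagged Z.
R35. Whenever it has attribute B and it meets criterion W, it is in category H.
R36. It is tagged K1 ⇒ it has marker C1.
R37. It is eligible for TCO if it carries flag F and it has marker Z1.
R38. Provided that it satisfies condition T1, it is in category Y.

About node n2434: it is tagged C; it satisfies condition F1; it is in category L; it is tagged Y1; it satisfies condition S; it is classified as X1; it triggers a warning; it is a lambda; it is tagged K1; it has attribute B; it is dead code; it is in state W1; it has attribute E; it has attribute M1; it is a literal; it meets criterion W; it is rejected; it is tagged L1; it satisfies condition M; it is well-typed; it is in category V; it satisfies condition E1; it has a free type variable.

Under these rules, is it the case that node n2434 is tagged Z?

No

Forward chaining from the given facts derives: has marker K, is tagged Q1, captures a mutable variable, is classified as N1, is applied, is in tail position, has attribute N, has a polymorphic type, is inlined, is in category H, has marker C1, is boxed, is generalized, meets criterion H1, has marker D1, is a constant expression, is pure, is in state T, satisfies condition T1, is in category Y, has attribute Q, has marker J1, is in state D.
The only rule concluding "it is tagged Z" is R34, which needs "it meets criterion G"; that is never established.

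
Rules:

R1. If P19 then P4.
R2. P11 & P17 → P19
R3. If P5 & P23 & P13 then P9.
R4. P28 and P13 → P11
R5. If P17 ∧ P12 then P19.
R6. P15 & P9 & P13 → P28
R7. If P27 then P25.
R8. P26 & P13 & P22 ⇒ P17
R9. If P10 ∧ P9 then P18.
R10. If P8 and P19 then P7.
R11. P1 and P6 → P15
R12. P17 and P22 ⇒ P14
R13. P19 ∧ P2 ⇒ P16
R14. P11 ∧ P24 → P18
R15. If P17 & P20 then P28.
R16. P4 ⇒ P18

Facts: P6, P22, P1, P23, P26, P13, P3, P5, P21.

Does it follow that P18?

Yes

P9  (by R3: P5, P23, P13)
P17  (by R8: P26, P13, P22)
P15  (by R11: P1, P6)
P28  (by R6: P15, P9, P13)
P11  (by R4: P28, P13)
P19  (by R2: P11, P17)
P4  (by R1: P19)
P18  (by R16: P4)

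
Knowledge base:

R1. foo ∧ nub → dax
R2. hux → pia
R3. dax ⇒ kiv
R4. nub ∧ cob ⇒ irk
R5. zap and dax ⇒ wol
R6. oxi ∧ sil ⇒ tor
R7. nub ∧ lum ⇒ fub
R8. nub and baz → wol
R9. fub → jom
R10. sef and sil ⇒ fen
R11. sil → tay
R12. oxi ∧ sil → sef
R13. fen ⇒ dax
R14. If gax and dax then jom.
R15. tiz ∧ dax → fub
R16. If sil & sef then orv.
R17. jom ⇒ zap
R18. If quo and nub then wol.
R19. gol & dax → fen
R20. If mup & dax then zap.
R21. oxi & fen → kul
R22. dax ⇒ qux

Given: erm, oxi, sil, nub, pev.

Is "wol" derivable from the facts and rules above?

No

Forward chaining from the given facts derives: tor, tay, sef, orv, fen, dax, kul, qux, kiv.
Rules concluding wol: R5 needs zap; R8 needs baz; R18 needs quo — none of these are established.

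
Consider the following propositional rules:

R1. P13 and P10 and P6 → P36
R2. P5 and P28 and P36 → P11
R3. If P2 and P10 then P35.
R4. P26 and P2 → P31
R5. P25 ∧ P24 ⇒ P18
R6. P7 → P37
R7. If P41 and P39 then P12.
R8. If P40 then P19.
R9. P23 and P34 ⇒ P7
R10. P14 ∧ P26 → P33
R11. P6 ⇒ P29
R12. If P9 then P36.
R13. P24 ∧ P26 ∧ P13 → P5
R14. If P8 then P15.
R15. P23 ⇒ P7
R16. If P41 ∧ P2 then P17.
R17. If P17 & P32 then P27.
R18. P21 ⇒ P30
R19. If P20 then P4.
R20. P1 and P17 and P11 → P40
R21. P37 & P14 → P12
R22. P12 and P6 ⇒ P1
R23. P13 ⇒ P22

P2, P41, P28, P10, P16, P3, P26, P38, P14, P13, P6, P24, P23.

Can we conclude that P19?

P36  (by R1: P13, P10, P6)
P5  (by R13: P24, P26, P13)
P7  (by R15: P23)
P17  (by R16: P41, P2)
P11  (by R2: P5, P28, P36)
P37  (by R6: P7)
P12  (by R21: P37, P14)
P1  (by R22: P12, P6)
P40  (by R20: P1, P17, P11)
P19  (by R8: P40)

Yes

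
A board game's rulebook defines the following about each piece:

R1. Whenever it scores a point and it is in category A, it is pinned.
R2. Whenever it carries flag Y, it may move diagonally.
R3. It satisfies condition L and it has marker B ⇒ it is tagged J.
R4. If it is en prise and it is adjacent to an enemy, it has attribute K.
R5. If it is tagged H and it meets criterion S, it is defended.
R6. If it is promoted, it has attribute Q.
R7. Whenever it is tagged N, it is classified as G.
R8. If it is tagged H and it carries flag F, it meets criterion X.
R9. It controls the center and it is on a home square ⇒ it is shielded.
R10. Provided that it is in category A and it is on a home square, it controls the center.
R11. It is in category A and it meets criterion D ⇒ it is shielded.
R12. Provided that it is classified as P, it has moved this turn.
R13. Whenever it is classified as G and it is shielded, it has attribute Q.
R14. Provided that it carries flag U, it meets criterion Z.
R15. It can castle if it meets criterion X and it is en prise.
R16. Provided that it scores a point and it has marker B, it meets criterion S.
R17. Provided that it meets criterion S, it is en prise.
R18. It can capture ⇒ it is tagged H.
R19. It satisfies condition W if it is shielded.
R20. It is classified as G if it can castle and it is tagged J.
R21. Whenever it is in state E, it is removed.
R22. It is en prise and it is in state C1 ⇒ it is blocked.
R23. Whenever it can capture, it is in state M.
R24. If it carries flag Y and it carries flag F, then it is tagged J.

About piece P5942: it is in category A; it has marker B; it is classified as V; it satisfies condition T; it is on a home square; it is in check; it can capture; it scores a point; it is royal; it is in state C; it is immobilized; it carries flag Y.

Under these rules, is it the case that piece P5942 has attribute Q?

Forward chaining from the given facts derives: is pinned, may move diagonally, controls the center, meets criterion S, is en prise, is tagged H, is in state M, is defended, is shielded, satisfies condition W.
Rules concluding "it has attribute Q": R6 needs "it is promoted"; R13 needs "it is classified as G" — none of these are established.

No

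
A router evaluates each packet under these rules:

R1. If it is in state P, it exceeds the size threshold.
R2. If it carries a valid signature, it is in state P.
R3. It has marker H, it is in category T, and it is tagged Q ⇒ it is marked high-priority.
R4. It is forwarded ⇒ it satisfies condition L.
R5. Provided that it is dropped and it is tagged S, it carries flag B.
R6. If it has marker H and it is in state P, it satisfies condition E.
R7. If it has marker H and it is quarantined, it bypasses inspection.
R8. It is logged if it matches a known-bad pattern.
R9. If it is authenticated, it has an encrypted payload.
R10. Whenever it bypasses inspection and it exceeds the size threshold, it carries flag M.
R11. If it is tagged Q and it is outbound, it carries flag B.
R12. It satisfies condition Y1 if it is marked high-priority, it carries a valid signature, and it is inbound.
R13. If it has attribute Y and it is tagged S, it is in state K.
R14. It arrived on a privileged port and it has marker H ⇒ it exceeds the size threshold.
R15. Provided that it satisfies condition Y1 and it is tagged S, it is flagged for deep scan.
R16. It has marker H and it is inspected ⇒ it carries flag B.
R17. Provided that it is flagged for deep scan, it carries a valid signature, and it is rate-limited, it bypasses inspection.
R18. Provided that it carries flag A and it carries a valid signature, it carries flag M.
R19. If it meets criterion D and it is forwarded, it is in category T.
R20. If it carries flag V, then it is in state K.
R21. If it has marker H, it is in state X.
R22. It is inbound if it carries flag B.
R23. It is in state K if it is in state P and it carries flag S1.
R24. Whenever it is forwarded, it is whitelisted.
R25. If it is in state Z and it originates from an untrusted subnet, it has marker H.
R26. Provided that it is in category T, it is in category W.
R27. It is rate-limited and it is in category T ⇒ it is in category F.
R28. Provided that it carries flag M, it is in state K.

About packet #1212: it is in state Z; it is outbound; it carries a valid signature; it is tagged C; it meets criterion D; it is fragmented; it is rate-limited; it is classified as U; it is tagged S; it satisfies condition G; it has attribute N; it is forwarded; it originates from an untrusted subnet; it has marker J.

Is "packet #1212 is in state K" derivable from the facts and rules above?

No

Forward chaining from the given facts derives: is in state P, satisfies condition L, is in category T, is whitelisted, has marker H, is in category W, is in category F, exceeds the size threshold, satisfies condition E, is in state X.
Rules concluding "it is in state K": R13 needs "it has attribute Y"; R20 needs "it carries flag V"; R23 needs "it carries flag S1"; R28 needs "it carries flag M" — none of these are established.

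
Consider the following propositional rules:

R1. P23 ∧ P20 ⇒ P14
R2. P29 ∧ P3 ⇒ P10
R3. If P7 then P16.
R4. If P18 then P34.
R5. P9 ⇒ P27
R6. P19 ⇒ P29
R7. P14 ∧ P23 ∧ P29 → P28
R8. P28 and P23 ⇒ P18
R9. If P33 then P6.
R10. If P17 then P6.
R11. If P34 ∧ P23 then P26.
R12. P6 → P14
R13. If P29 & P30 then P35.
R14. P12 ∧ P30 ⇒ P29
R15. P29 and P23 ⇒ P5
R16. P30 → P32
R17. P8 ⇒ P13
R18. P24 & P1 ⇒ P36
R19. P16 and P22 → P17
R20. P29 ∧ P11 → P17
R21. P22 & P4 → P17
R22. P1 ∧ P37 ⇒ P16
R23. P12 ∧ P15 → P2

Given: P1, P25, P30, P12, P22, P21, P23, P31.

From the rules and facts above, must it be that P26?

Forward chaining from the given facts derives: P29, P5, P32, P35.
The only rule concluding P26 is R11, which needs P34; that is never established.

No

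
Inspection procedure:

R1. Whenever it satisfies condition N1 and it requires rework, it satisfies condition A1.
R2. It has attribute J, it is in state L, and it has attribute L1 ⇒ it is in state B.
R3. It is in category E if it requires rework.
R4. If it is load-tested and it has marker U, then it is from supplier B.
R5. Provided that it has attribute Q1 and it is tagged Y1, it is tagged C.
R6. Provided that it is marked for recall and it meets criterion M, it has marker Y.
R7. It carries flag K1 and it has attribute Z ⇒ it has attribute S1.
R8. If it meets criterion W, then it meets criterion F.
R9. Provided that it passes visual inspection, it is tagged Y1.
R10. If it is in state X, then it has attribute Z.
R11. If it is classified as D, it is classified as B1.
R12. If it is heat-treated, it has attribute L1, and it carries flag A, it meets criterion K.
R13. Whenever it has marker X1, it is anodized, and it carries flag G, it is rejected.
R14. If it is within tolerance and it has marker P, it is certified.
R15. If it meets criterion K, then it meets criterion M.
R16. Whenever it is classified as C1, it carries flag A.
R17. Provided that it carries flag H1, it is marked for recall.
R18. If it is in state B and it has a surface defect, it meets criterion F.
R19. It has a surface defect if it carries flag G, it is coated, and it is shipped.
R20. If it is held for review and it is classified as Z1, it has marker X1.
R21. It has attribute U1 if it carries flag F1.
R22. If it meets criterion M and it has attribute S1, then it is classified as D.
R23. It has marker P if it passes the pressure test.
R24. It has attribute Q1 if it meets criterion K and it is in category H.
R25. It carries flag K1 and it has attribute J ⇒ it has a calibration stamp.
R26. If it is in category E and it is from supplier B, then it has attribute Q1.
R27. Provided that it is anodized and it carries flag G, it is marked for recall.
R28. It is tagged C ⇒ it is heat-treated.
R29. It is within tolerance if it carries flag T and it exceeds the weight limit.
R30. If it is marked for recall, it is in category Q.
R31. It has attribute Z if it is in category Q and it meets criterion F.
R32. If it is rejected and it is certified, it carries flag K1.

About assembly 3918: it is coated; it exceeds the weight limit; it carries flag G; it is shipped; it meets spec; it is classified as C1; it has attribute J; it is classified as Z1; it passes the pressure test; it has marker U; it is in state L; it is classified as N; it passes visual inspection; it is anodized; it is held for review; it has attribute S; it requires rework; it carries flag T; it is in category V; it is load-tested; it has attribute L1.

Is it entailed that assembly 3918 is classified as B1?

By R2 (it has attribute J, it is in state L, it has attribute L1): it is in state B.
By R3 (it requires rework): it is in category E.
By R4 (it is load-tested, it has marker U): it is from supplier B.
By R9 (it passes visual inspection): it is tagged Y1.
By R16 (it is classified as C1): it carries flag A.
By R19 (it carries flag G, it is coated, it is shipped): it has a surface defect.
By R20 (it is held for review, it is classified as Z1): it has marker X1.
By R23 (it passes the pressure test): it has marker P.
By R26 (it is in category E, it is from supplier B): it has attribute Q1.
By R27 (it is anodized, it carries flag G): it is marked for recall.
By R29 (it carries flag T, it exceeds the weight limit): it is within tolerance.
By R30 (it is marked for recall): it is in category Q.
By R5 (it has attribute Q1, it is tagged Y1): it is tagged C.
By R13 (it has marker X1, it is anodized, it carries flag G): it is rejected.
By R14 (it is within tolerance, it has marker P): it is certified.
By R18 (it is in state B, it has a surface defect): it meets criterion F.
By R28 (it is tagged C): it is heat-treated.
By R31 (it is in category Q, it meets criterion F): it has attribute Z.
By R32 (it is rejected, it is certified): it carries flag K1.
By R7 (it carries flag K1, it has attribute Z): it has attribute S1.
By R12 (it is heat-treated, it has attribute L1, it carries flag A): it meets criterion K.
By R15 (it meets criterion K): it meets criterion M.
By R22 (it meets criterion M, it has attribute S1): it is classified as D.
By R11 (it is classified as D): it is classified as B1.

Yes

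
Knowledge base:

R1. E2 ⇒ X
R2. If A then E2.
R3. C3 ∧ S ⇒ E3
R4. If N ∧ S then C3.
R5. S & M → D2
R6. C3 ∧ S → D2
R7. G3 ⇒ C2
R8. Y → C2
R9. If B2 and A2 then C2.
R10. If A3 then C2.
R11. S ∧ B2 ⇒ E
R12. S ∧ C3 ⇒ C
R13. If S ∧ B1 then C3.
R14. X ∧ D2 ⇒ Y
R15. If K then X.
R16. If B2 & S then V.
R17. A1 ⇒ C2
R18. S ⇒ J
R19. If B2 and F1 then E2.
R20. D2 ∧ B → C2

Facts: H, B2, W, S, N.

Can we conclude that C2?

Forward chaining from the given facts derives: C3, D2, E, C, V, J, E3.
Rules concluding C2: R7 needs G3; R8 needs Y; R9 needs A2; R10 needs A3; R17 needs A1; R20 needs B — none of these are established.

No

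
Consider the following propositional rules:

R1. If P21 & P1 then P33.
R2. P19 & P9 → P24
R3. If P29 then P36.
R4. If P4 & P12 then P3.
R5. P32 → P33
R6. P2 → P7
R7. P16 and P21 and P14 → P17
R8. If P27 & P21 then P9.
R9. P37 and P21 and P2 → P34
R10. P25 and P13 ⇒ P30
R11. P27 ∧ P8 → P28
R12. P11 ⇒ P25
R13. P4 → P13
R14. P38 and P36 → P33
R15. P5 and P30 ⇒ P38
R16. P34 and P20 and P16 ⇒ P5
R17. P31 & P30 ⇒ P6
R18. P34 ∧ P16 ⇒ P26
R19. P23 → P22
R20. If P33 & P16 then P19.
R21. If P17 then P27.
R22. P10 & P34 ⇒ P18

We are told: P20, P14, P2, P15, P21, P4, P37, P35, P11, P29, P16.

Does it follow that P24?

Yes

P36  (by R3: P29)
P17  (by R7: P16, P21, P14)
P34  (by R9: P37, P21, P2)
P25  (by R12: P11)
P13  (by R13: P4)
P5  (by R16: P34, P20, P16)
P27  (by R21: P17)
P9  (by R8: P27, P21)
P30  (by R10: P25, P13)
P38  (by R15: P5, P30)
P33  (by R14: P38, P36)
P19  (by R20: P33, P16)
P24  (by R2: P19, P9)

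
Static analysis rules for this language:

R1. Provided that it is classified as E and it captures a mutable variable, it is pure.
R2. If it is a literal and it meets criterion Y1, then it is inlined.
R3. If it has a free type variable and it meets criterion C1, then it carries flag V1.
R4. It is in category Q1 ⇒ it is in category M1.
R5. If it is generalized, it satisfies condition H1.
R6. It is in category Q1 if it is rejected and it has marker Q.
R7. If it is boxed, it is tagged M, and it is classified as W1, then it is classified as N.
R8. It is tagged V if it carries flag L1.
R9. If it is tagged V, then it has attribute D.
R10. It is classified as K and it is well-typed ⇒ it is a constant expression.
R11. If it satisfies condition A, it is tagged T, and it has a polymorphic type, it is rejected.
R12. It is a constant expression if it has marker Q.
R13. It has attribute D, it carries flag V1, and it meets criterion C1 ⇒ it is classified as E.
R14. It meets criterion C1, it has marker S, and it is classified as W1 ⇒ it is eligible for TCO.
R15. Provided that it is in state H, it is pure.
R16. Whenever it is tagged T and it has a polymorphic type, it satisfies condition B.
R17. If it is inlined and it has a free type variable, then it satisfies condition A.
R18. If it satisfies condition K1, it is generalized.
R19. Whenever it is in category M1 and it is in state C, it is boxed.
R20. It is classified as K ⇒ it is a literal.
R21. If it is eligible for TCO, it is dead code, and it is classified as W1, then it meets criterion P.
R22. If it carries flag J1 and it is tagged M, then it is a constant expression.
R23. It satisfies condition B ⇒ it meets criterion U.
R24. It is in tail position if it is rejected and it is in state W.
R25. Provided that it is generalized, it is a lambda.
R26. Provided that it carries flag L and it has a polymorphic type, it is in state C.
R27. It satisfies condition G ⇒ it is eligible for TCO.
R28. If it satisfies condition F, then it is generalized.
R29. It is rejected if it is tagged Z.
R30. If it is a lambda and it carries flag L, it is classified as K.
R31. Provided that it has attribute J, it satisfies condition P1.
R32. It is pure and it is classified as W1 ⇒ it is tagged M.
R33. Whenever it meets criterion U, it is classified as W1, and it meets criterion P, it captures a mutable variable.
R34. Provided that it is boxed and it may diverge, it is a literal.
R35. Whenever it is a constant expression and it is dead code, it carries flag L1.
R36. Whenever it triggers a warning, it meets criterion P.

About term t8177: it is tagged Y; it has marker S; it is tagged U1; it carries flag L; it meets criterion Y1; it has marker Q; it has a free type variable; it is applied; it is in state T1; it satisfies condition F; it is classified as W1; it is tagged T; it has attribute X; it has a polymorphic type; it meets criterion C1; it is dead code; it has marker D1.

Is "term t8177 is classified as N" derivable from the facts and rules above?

Yes

By R3 (it has a free type variable, it meets criterion C1): it carries flag V1.
By R12 (it has marker Q): it is a constant expression.
By R14 (it meets criterion C1, it has marker S, it is classified as W1): it is eligible for TCO.
By R16 (it is tagged T, it has a polymorphic type): it satisfies condition B.
By R21 (it is eligible for TCO, it is dead code, it is classified as W1): it meets criterion P.
By R23 (it satisfies condition B): it meets criterion U.
By R26 (it carries flag L, it has a polymorphic type): it is in state C.
By R28 (it satisfies condition F): it is generalized.
By R33 (it meets criterion U, it is classified as W1, it meets criterion P): it captures a mutable variable.
By R35 (it is a constant expression, it is dead code): it carries flag L1.
By R8 (it carries flag L1): it is tagged V.
By R9 (it is tagged V): it has attribute D.
By R13 (it has attribute D, it carries flag V1, it meets criterion C1): it is classified as E.
By R25 (it is generalized): it is a lambda.
By R30 (it is a lambda, it carries flag L): it is classified as K.
By R1 (it is classified as E, it captures a mutable variable): it is pure.
By R20 (it is classified as K): it is a literal.
By R32 (it is pure, it is classified as W1): it is tagged M.
By R2 (it is a literal, it meets criterion Y1): it is inlined.
By R17 (it is inlined, it has a free type variable): it satisfies condition A.
By R11 (it satisfies condition A, it is tagged T, it has a polymorphic type): it is rejected.
By R6 (it is rejected, it has marker Q): it is in category Q1.
By R4 (it is in category Q1): it is in category M1.
By R19 (it is in category M1, it is in state C): it is boxed.
By R7 (it is boxed, it is tagged M, it is classified as W1): it is classified as N.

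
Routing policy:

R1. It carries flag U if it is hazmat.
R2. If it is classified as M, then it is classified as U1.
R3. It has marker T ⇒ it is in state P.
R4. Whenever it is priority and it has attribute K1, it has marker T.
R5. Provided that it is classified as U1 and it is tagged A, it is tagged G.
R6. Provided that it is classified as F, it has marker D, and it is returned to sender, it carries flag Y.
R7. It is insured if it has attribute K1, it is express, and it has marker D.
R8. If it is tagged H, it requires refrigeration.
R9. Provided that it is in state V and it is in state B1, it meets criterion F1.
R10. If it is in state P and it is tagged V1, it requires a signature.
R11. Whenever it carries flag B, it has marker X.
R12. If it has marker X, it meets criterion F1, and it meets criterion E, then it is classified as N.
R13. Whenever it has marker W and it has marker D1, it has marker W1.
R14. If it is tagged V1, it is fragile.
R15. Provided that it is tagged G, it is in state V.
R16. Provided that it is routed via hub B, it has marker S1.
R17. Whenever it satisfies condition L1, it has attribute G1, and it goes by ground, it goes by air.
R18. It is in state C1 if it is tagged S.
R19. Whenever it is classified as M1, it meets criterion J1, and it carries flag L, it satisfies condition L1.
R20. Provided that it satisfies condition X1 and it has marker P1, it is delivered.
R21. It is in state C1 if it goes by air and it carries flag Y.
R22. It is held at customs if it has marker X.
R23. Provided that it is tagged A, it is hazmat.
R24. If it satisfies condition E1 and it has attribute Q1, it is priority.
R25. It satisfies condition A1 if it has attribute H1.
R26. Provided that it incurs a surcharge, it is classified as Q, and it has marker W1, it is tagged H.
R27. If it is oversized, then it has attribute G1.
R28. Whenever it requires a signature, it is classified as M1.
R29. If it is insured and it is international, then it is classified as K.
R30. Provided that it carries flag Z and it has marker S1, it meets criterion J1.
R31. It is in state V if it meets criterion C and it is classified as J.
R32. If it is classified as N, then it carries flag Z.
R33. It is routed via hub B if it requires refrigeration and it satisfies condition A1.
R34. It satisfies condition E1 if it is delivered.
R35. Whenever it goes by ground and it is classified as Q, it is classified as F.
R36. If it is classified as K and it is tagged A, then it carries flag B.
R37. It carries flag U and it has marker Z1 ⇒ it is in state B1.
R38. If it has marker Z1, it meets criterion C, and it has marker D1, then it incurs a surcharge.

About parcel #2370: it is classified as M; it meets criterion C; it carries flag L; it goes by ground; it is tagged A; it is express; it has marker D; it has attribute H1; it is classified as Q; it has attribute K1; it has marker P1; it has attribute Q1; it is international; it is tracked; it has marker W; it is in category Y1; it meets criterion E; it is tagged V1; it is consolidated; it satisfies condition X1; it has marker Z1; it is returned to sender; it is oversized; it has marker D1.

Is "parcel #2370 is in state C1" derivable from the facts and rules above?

Yes

By R2 (it is classified as M): it is classified as U1.
By R5 (it is classified as U1, it is tagged A): it is tagged G.
By R7 (it has attribute K1, it is express, it has marker D): it is insured.
By R13 (it has marker W, it has marker D1): it has marker W1.
By R15 (it is tagged G): it is in state V.
By R20 (it satisfies condition X1, it has marker P1): it is delivered.
By R23 (it is tagged A): it is hazmat.
By R25 (it has attribute H1): it satisfies condition A1.
By R27 (it is oversized): it has attribute G1.
By R29 (it is insured, it is international): it is classified as K.
By R34 (it is delivered): it satisfies condition E1.
By R35 (it goes by ground, it is classified as Q): it is classified as F.
By R36 (it is classified as K, it is tagged A): it carries flag B.
By R38 (it has marker Z1, it meets criterion C, it has marker D1): it incurs a surcharge.
By R1 (it is hazmat): it carries flag U.
By R6 (it is classified as F, it has marker D, it is returned to sender): it carries flag Y.
By R11 (it carries flag B): it has marker X.
By R24 (it satisfies condition E1, it has attribute Q1): it is priority.
By R26 (it incurs a surcharge, it is classified as Q, it has marker W1): it is tagged H.
By R37 (it carries flag U, it has marker Z1): it is in state B1.
By R4 (it is priority, it has attribute K1): it has marker T.
By R8 (it is tagged H): it requires refrigeration.
By R9 (it is in state V, it is in state B1): it meets criterion F1.
By R12 (it has marker X, it meets criterion F1, it meets criterion E): it is classified as N.
By R32 (it is classified as N): it carries flag Z.
By R33 (it requires refrigeration, it satisfies condition A1): it is routed via hub B.
By R3 (it has marker T): it is in state P.
By R10 (it is in state P, it is tagged V1): it requires a signature.
By R16 (it is routed via hub B): it has marker S1.
By R28 (it requires a signature): it is classified as M1.
By R30 (it carries flag Z, it has marker S1): it meets criterion J1.
By R19 (it is classified as M1, it meets criterion J1, it carries flag L): it satisfies condition L1.
By R17 (it satisfies condition L1, it has attribute G1, it goes by ground): it goes by air.
By R21 (it goes by air, it carries flag Y): it is in state C1.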